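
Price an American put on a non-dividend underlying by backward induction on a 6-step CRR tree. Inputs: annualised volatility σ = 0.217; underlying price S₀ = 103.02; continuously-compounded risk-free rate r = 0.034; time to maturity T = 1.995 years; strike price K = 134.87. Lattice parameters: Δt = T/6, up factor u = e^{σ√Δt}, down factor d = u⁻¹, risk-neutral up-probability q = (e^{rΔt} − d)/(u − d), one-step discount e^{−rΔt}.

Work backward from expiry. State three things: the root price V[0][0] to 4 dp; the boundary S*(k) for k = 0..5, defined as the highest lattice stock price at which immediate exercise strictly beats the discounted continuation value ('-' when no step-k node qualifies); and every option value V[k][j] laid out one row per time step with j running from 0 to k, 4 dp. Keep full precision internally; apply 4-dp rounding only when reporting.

price = 32.0192
boundary = - 90.9032 103.0200 90.9032 103.0200 116.7519
tree:
32.0192
43.9668 21.4337
54.6585 31.8500 12.0617
64.0927 43.9668 20.0449 4.7823
72.4173 54.6585 31.8500 9.3293 0.5900
79.7627 64.0927 43.9668 18.1181 1.2280 0.0000
86.2442 72.4173 54.6585 31.8500 2.5558 0.0000 0.0000

Δt=0.33250, u=1.13329, d=0.88238, q=0.51407, disc=e^(-rΔt)=0.98876
k=6 terminal: V=max(K-S,0) → 86.2442 72.4173 54.6585 31.8500 2.5558 0.0000 0.0000
k=5: j=0 S=55.1073 intr=79.7627 cont=78.2466 V=79.7627[EX]; j=1 S=70.7773 intr=64.0927 cont=62.5766 V=64.0927[EX]; j=2 S=90.9032 intr=43.9668 cont=42.4507 V=43.9668[EX]; j=3 S=116.7519 intr=18.1181 cont=16.6019 V=18.1181[EX]; j=4 S=149.9509 intr=0.0000 cont=1.2280 V=1.2280[hold]; j=5 S=192.5902 intr=0.0000 cont=0.0000 V=0.0000[hold]  S*(5)=116.7519
k=4: j=0 S=62.4527 intr=72.4173 cont=70.9012 V=72.4173[EX]; j=1 S=80.2115 intr=54.6585 cont=53.1424 V=54.6585[EX]; j=2 S=103.0200 intr=31.8500 cont=30.3339 V=31.8500[EX]; j=3 S=132.3142 intr=2.5558 cont=9.3293 V=9.3293[hold]; j=4 S=169.9385 intr=0.0000 cont=0.5900 V=0.5900[hold]  S*(4)=103.0200
k=3: j=0 S=70.7773 intr=64.0927 cont=62.5766 V=64.0927[EX]; j=1 S=90.9032 intr=43.9668 cont=42.4507 V=43.9668[EX]; j=2 S=116.7519 intr=18.1181 cont=20.0449 V=20.0449[hold]; j=3 S=149.9509 intr=0.0000 cont=4.7823 V=4.7823[hold]  S*(3)=90.9032
k=2: j=0 S=80.2115 intr=54.6585 cont=53.1424 V=54.6585[EX]; j=1 S=103.0200 intr=31.8500 cont=31.3133 V=31.8500[EX]; j=2 S=132.3142 intr=2.5558 cont=12.0617 V=12.0617[hold]  S*(2)=103.0200
k=1: j=0 S=90.9032 intr=43.9668 cont=42.4507 V=43.9668[EX]; j=1 S=116.7519 intr=18.1181 cont=21.4337 V=21.4337[hold]  S*(1)=90.9032
k=0: j=0 S=103.0200 intr=31.8500 cont=32.0192 V=32.0192[hold]  S*(0)=-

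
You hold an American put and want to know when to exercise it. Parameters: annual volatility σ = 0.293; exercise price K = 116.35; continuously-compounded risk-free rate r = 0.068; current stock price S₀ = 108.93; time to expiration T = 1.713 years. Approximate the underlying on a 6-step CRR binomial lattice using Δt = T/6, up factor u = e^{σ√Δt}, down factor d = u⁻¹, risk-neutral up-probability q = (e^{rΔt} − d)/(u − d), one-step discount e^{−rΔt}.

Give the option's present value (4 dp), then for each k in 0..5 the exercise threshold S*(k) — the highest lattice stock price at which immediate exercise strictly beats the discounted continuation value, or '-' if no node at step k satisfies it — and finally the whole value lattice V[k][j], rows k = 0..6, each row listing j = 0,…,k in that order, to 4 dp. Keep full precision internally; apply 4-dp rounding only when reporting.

price = 15.9200
boundary = - - 79.6461 68.1040 79.6461 93.1442
tree:
15.9200
24.6085 8.6013
36.7039 14.5118 3.5393
48.2460 23.6427 6.7375 0.7583
58.1154 36.7039 12.6301 1.6220 0.0000
66.5545 48.2460 23.2058 3.4691 0.0000 0.0000
73.7707 58.1154 36.7039 7.4200 0.0000 0.0000 0.0000

Δt=0.28550, u=1.16948, d=0.85508, q=0.52329, disc=e^(-rΔt)=0.98077
k=6 terminal: V=max(K-S,0) → 73.7707 58.1154 36.7039 7.4200 0.0000 0.0000 0.0000
k=5: j=0 S=49.7955 intr=66.5545 cont=64.3175 V=66.5545[EX]; j=1 S=68.1040 intr=48.2460 cont=46.0089 V=48.2460[EX]; j=2 S=93.1442 intr=23.2058 cont=20.9687 V=23.2058[EX]; j=3 S=127.3911 intr=0.0000 cont=3.4691 V=3.4691[hold]; j=4 S=174.2297 intr=0.0000 cont=0.0000 V=0.0000[hold]; j=5 S=238.2897 intr=0.0000 cont=0.0000 V=0.0000[hold]  S*(5)=93.1442
k=4: j=0 S=58.2346 intr=58.1154 cont=55.8783 V=58.1154[EX]; j=1 S=79.6461 intr=36.7039 cont=34.4669 V=36.7039[EX]; j=2 S=108.9300 intr=7.4200 cont=12.6301 V=12.6301[hold]; j=3 S=148.9809 intr=0.0000 cont=1.6220 V=1.6220[hold]; j=4 S=203.7576 intr=0.0000 cont=0.0000 V=0.0000[hold]  S*(4)=79.6461
k=3: j=0 S=68.1040 intr=48.2460 cont=46.0089 V=48.2460[EX]; j=1 S=93.1442 intr=23.2058 cont=23.6427 V=23.6427[hold]; j=2 S=127.3911 intr=0.0000 cont=6.7375 V=6.7375[hold]; j=3 S=174.2297 intr=0.0000 cont=0.7583 V=0.7583[hold]  S*(3)=68.1040
k=2: j=0 S=79.6461 intr=36.7039 cont=34.6912 V=36.7039[EX]; j=1 S=108.9300 intr=7.4200 cont=14.5118 V=14.5118[hold]; j=2 S=148.9809 intr=0.0000 cont=3.5393 V=3.5393[hold]  S*(2)=79.6461
k=1: j=0 S=93.1442 intr=23.2058 cont=24.6085 V=24.6085[hold]; j=1 S=127.3911 intr=0.0000 cont=8.6013 V=8.6013[hold]  S*(1)=-
k=0: j=0 S=108.9300 intr=7.4200 cont=15.9200 V=15.9200[hold]  S*(0)=-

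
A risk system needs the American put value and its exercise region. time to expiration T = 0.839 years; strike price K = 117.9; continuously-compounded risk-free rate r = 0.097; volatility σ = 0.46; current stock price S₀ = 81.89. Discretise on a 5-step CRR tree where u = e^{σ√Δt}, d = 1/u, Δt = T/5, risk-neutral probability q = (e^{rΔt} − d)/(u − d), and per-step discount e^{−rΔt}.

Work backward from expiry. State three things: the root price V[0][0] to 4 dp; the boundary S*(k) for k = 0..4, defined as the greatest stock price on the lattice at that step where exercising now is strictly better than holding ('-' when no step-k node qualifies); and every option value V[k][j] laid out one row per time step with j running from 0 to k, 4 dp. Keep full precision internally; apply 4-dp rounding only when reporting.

params: Δt=0.16780 u=1.20735 d=0.82826 q=0.49632 e^(-rΔt)=0.98386
t_5 payoffs: 85.9804 71.3707 50.0740 19.0297 0.0000 0.0000
t_4: node(4,0) S=38.5382 payoff=79.3618 vs cont=77.4583 → 79.3618 [stop]  node(4,1) S=56.1773 payoff=61.7227 vs cont=59.8192 → 61.7227 [stop]  node(4,2) S=81.8900 payoff=36.0100 vs cont=34.1065 → 36.0100 [stop]  node(4,3) S=119.3715 payoff=0.0000 vs cont=9.4302 → 9.4302 [wait]  node(4,4) S=174.0084 payoff=0.0000 vs cont=0.0000 → 0.0000 [wait]  ⇒ S*(4)=81.8900
t_3: node(3,0) S=46.5293 payoff=71.3707 vs cont=69.4672 → 71.3707 [stop]  node(3,1) S=67.8260 payoff=50.0740 vs cont=48.1705 → 50.0740 [stop]  node(3,2) S=98.8703 payoff=19.0297 vs cont=22.4496 → 22.4496 [wait]  node(3,3) S=144.1237 payoff=0.0000 vs cont=4.6731 → 4.6731 [wait]  ⇒ S*(3)=67.8260
t_2: node(2,0) S=56.1773 payoff=61.7227 vs cont=59.8192 → 61.7227 [stop]  node(2,1) S=81.8900 payoff=36.0100 vs cont=35.7765 → 36.0100 [stop]  node(2,2) S=119.3715 payoff=0.0000 vs cont=13.4068 → 13.4068 [wait]  ⇒ S*(2)=81.8900
t_1: node(1,0) S=67.8260 payoff=50.0740 vs cont=48.1705 → 50.0740 [stop]  node(1,1) S=98.8703 payoff=19.0297 vs cont=24.3914 → 24.3914 [wait]  ⇒ S*(1)=67.8260
t_0: node(0,0) S=81.8900 payoff=36.0100 vs cont=36.7246 → 36.7246 [wait]  ⇒ S*(0)=-

price = 36.7246
boundary = - 67.8260 81.8900 67.8260 81.8900
tree:
36.7246
50.0740 24.3914
61.7227 36.0100 13.4068
71.3707 50.0740 22.4496 4.6731
79.3618 61.7227 36.0100 9.4302 0.0000
85.9804 71.3707 50.0740 19.0297 0.0000 0.0000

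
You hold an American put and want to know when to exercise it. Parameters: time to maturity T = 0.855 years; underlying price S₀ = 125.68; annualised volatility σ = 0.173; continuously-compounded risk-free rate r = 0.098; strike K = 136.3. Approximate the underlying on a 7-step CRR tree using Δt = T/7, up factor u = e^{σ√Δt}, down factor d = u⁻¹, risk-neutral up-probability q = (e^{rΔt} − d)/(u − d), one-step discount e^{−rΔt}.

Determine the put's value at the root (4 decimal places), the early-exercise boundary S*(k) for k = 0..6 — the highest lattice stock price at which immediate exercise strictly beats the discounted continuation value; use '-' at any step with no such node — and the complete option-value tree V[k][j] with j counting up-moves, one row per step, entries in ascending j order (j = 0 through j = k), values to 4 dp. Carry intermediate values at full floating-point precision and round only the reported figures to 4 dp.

Δt=0.12214, u=1.06233, d=0.94133, q=0.58441, disc=e^(-rΔt)=0.98810
k=7 terminal: V=max(K-S,0) → 53.9888 43.4086 31.4685 17.9937 2.7868 0.0000 0.0000 0.0000
k=6: j=0 S=87.4414 intr=48.8586 cont=47.2368 V=48.8586[EX]; j=1 S=98.6810 intr=37.6190 cont=35.9972 V=37.6190[EX]; j=2 S=111.3653 intr=24.9347 cont=23.3129 V=24.9347[EX]; j=3 S=125.6800 intr=10.6200 cont=8.9982 V=10.6200[EX]; j=4 S=141.8347 intr=0.0000 cont=1.1444 V=1.1444[hold]; j=5 S=160.0659 intr=0.0000 cont=0.0000 V=0.0000[hold]; j=6 S=180.6405 intr=0.0000 cont=0.0000 V=0.0000[hold]  S*(6)=125.6800
k=5: j=0 S=92.8914 intr=43.4086 cont=41.7869 V=43.4086[EX]; j=1 S=104.8315 intr=31.4685 cont=29.8467 V=31.4685[EX]; j=2 S=118.3063 intr=17.9937 cont=16.3719 V=17.9937[EX]; j=3 S=133.5132 intr=2.7868 cont=5.0219 V=5.0219[hold]; j=4 S=150.6748 intr=0.0000 cont=0.4699 V=0.4699[hold]; j=5 S=170.0423 intr=0.0000 cont=0.0000 V=0.0000[hold]  S*(5)=118.3063
k=4: j=0 S=98.6810 intr=37.6190 cont=35.9972 V=37.6190[EX]; j=1 S=111.3653 intr=24.9347 cont=23.3129 V=24.9347[EX]; j=2 S=125.6800 intr=10.6200 cont=10.2889 V=10.6200[EX]; j=3 S=141.8347 intr=0.0000 cont=2.3336 V=2.3336[hold]; j=4 S=160.0659 intr=0.0000 cont=0.1930 V=0.1930[hold]  S*(4)=125.6800
k=3: j=0 S=104.8315 intr=31.4685 cont=29.8467 V=31.4685[EX]; j=1 S=118.3063 intr=17.9937 cont=16.3719 V=17.9937[EX]; j=2 S=133.5132 intr=2.7868 cont=5.7086 V=5.7086[hold]; j=3 S=150.6748 intr=0.0000 cont=1.0697 V=1.0697[hold]  S*(3)=118.3063
k=2: j=0 S=111.3653 intr=24.9347 cont=23.3129 V=24.9347[EX]; j=1 S=125.6800 intr=10.6200 cont=10.6854 V=10.6854[hold]; j=2 S=141.8347 intr=0.0000 cont=2.9619 V=2.9619[hold]  S*(2)=111.3653
k=1: j=0 S=118.3063 intr=17.9937 cont=16.4097 V=17.9937[EX]; j=1 S=133.5132 intr=2.7868 cont=6.0983 V=6.0983[hold]  S*(1)=118.3063
k=0: j=0 S=125.6800 intr=10.6200 cont=10.9105 V=10.9105[hold]  S*(0)=-

price = 10.9105
boundary = - 118.3063 111.3653 118.3063 125.6800 118.3063 125.6800
tree:
10.9105
17.9937 6.0983
24.9347 10.6854 2.9619
31.4685 17.9937 5.7086 1.0697
37.6190 24.9347 10.6200 2.3336 0.1930
43.4086 31.4685 17.9937 5.0219 0.4699 0.0000
48.8586 37.6190 24.9347 10.6200 1.1444 0.0000 0.0000
53.9888 43.4086 31.4685 17.9937 2.7868 0.0000 0.0000 0.0000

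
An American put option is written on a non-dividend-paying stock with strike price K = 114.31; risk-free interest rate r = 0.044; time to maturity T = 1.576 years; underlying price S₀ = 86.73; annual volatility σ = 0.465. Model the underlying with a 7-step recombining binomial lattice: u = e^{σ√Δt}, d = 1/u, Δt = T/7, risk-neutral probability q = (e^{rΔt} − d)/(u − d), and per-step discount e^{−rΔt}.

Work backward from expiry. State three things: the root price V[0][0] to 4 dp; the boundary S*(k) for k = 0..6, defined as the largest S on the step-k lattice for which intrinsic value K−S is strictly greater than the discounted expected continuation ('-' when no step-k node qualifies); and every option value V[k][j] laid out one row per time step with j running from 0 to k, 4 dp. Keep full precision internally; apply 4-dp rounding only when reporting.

price = 35.4332
boundary = - - 55.7860 44.7407 55.7860 69.5580 86.7300
tree:
35.4332
46.3189 23.7858
58.5240 33.3999 13.3389
69.5693 45.2201 20.6445 5.2996
78.4277 58.5240 31.0260 9.2565 0.9045
85.5322 69.5693 44.7520 16.0487 1.7152 0.0000
91.2300 78.4277 58.5240 27.5800 3.2528 0.0000 0.0000
95.7997 85.5322 69.5693 44.7520 6.1687 0.0000 0.0000 0.0000

params: Δt=0.22514 u=1.24687 d=0.80201 q=0.46744 e^(-rΔt)=0.99014
t_7 payoffs: 95.7997 85.5322 69.5693 44.7520 6.1687 0.0000 0.0000 0.0000
t_6: node(6,0) S=23.0800 payoff=91.2300 vs cont=90.1032 → 91.2300 [stop]  node(6,1) S=35.8823 payoff=78.4277 vs cont=77.3009 → 78.4277 [stop]  node(6,2) S=55.7860 payoff=58.5240 vs cont=57.3973 → 58.5240 [stop]  node(6,3) S=86.7300 payoff=27.5800 vs cont=26.4532 → 27.5800 [stop]  node(6,4) S=134.8385 payoff=0.0000 vs cont=3.2528 → 3.2528 [wait]  node(6,5) S=209.6324 payoff=0.0000 vs cont=0.0000 → 0.0000 [wait]  node(6,6) S=325.9139 payoff=0.0000 vs cont=0.0000 → 0.0000 [wait]  ⇒ S*(6)=86.7300
t_5: node(5,0) S=28.7778 payoff=85.5322 vs cont=84.4054 → 85.5322 [stop]  node(5,1) S=44.7407 payoff=69.5693 vs cont=68.4425 → 69.5693 [stop]  node(5,2) S=69.5580 payoff=44.7520 vs cont=43.6252 → 44.7520 [stop]  node(5,3) S=108.1413 payoff=6.1687 vs cont=16.0487 → 16.0487 [wait]  node(5,4) S=168.1265 payoff=0.0000 vs cont=1.7152 → 1.7152 [wait]  node(5,5) S=261.3850 payoff=0.0000 vs cont=0.0000 → 0.0000 [wait]  ⇒ S*(5)=69.5580
t_4: node(4,0) S=35.8823 payoff=78.4277 vs cont=77.3009 → 78.4277 [stop]  node(4,1) S=55.7860 payoff=58.5240 vs cont=57.3973 → 58.5240 [stop]  node(4,2) S=86.7300 payoff=27.5800 vs cont=31.0260 → 31.0260 [wait]  node(4,3) S=134.8385 payoff=0.0000 vs cont=9.2565 → 9.2565 [wait]  node(4,4) S=209.6324 payoff=0.0000 vs cont=0.9045 → 0.9045 [wait]  ⇒ S*(4)=55.7860
t_3: node(3,0) S=44.7407 payoff=69.5693 vs cont=68.4425 → 69.5693 [stop]  node(3,1) S=69.5580 payoff=44.7520 vs cont=45.2201 → 45.2201 [wait]  node(3,2) S=108.1413 payoff=6.1687 vs cont=20.6445 → 20.6445 [wait]  node(3,3) S=168.1265 payoff=0.0000 vs cont=5.2996 → 5.2996 [wait]  ⇒ S*(3)=44.7407
t_2: node(2,0) S=55.7860 payoff=58.5240 vs cont=57.6139 → 58.5240 [stop]  node(2,1) S=86.7300 payoff=27.5800 vs cont=33.3999 → 33.3999 [wait]  node(2,2) S=134.8385 payoff=0.0000 vs cont=13.3389 → 13.3389 [wait]  ⇒ S*(2)=55.7860
t_1: node(1,0) S=69.5580 payoff=44.7520 vs cont=46.3189 → 46.3189 [wait]  node(1,1) S=108.1413 payoff=6.1687 vs cont=23.7858 → 23.7858 [wait]  ⇒ S*(1)=-
t_0: node(0,0) S=86.7300 payoff=27.5800 vs cont=35.4332 → 35.4332 [wait]  ⇒ S*(0)=-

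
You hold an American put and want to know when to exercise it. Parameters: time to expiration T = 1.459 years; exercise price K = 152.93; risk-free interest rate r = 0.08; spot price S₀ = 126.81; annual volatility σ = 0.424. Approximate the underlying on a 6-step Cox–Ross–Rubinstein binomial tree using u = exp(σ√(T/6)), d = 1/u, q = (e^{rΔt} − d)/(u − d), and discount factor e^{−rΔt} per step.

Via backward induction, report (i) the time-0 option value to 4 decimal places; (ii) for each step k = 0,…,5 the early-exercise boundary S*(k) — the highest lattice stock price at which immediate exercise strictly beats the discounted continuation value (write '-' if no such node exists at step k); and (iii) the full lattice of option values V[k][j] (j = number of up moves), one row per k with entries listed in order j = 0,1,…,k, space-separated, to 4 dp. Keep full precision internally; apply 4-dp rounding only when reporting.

params: Δt=0.24317 u=1.23255 d=0.81133 q=0.49455 e^(-rΔt)=0.98073
t_6 payoffs: 116.7613 97.9835 69.4569 26.1200 0.0000 0.0000 0.0000
t_5: node(5,0) S=44.5796 payoff=108.3504 vs cont=105.4041 → 108.3504 [stop]  node(5,1) S=67.7241 payoff=85.2059 vs cont=82.2597 → 85.2059 [stop]  node(5,2) S=102.8845 payoff=50.0455 vs cont=47.0992 → 50.0455 [stop]  node(5,3) S=156.2993 payoff=0.0000 vs cont=12.9479 → 12.9479 [wait]  node(5,4) S=237.4454 payoff=0.0000 vs cont=0.0000 → 0.0000 [wait]  node(5,5) S=360.7203 payoff=0.0000 vs cont=0.0000 → 0.0000 [wait]  ⇒ S*(5)=102.8845
t_4: node(4,0) S=54.9465 payoff=97.9835 vs cont=95.0373 → 97.9835 [stop]  node(4,1) S=83.4731 payoff=69.4569 vs cont=66.5106 → 69.4569 [stop]  node(4,2) S=126.8100 payoff=26.1200 vs cont=31.0880 → 31.0880 [wait]  node(4,3) S=192.6462 payoff=0.0000 vs cont=6.4184 → 6.4184 [wait]  node(4,4) S=292.6626 payoff=0.0000 vs cont=0.0000 → 0.0000 [wait]  ⇒ S*(4)=83.4731
t_3: node(3,0) S=67.7241 payoff=85.2059 vs cont=82.2597 → 85.2059 [stop]  node(3,1) S=102.8845 payoff=50.0455 vs cont=49.5088 → 50.0455 [stop]  node(3,2) S=156.2993 payoff=0.0000 vs cont=18.5237 → 18.5237 [wait]  node(3,3) S=237.4454 payoff=0.0000 vs cont=3.1816 → 3.1816 [wait]  ⇒ S*(3)=102.8845
t_2: node(2,0) S=83.4731 payoff=69.4569 vs cont=66.5106 → 69.4569 [stop]  node(2,1) S=126.8100 payoff=26.1200 vs cont=33.7924 → 33.7924 [wait]  node(2,2) S=192.6462 payoff=0.0000 vs cont=10.7255 → 10.7255 [wait]  ⇒ S*(2)=83.4731
t_1: node(1,0) S=102.8845 payoff=50.0455 vs cont=50.8205 → 50.8205 [wait]  node(1,1) S=156.2993 payoff=0.0000 vs cont=21.9533 → 21.9533 [wait]  ⇒ S*(1)=-
t_0: node(0,0) S=126.8100 payoff=26.1200 vs cont=35.8401 → 35.8401 [wait]  ⇒ S*(0)=-

price = 35.8401
boundary = - - 83.4731 102.8845 83.4731 102.8845
tree:
35.8401
50.8205 21.9533
69.4569 33.7924 10.7255
85.2059 50.0455 18.5237 3.1816
97.9835 69.4569 31.0880 6.4184 0.0000
108.3504 85.2059 50.0455 12.9479 0.0000 0.0000
116.7613 97.9835 69.4569 26.1200 0.0000 0.0000 0.0000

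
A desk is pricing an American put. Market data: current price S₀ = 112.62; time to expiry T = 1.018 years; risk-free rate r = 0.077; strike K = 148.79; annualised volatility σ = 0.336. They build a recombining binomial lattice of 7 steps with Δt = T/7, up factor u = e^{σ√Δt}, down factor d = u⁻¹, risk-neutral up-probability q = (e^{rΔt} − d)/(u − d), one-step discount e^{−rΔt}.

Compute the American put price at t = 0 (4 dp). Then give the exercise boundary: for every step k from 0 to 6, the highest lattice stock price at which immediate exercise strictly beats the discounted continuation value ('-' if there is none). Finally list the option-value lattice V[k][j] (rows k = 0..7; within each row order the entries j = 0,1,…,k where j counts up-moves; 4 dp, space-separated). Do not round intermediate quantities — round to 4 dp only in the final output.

price = 36.8366
boundary = - 99.0758 87.1605 99.0758 112.6200 99.0758 112.6200
tree:
36.8366
49.7142 25.3648
61.6295 36.2504 15.5406
72.1118 49.7142 24.2067 7.6172
81.3335 61.6295 36.1700 13.3291 2.3369
89.4461 72.1118 49.7142 22.5361 4.8410 0.0000
96.5830 81.3335 61.6295 36.1700 10.0284 0.0000 0.0000
102.8617 89.4461 72.1118 49.7142 20.7743 0.0000 0.0000 0.0000

params: Δt=0.14543 u=1.13671 d=0.87974 q=0.51183 e^(-rΔt)=0.98886
t_7 payoffs: 102.8617 89.4461 72.1118 49.7142 20.7743 0.0000 0.0000 0.0000
t_6: node(6,0) S=52.2070 payoff=96.5830 vs cont=94.9262 → 96.5830 [stop]  node(6,1) S=67.4565 payoff=81.3335 vs cont=79.6766 → 81.3335 [stop]  node(6,2) S=87.1605 payoff=61.6295 vs cont=59.9726 → 61.6295 [stop]  node(6,3) S=112.6200 payoff=36.1700 vs cont=34.5131 → 36.1700 [stop]  node(6,4) S=145.5162 payoff=3.2738 vs cont=10.0284 → 10.0284 [wait]  node(6,5) S=188.0213 payoff=0.0000 vs cont=0.0000 → 0.0000 [wait]  node(6,6) S=242.9420 payoff=0.0000 vs cont=0.0000 → 0.0000 [wait]  ⇒ S*(6)=112.6200
t_5: node(5,0) S=59.3439 payoff=89.4461 vs cont=87.7892 → 89.4461 [stop]  node(5,1) S=76.6782 payoff=72.1118 vs cont=70.4549 → 72.1118 [stop]  node(5,2) S=99.0758 payoff=49.7142 vs cont=48.0573 → 49.7142 [stop]  node(5,3) S=128.0157 payoff=20.7743 vs cont=22.5361 → 22.5361 [wait]  node(5,4) S=165.4090 payoff=0.0000 vs cont=4.8410 → 4.8410 [wait]  node(5,5) S=213.7247 payoff=0.0000 vs cont=0.0000 → 0.0000 [wait]  ⇒ S*(5)=99.0758
t_4: node(4,0) S=67.4565 payoff=81.3335 vs cont=79.6766 → 81.3335 [stop]  node(4,1) S=87.1605 payoff=61.6295 vs cont=59.9726 → 61.6295 [stop]  node(4,2) S=112.6200 payoff=36.1700 vs cont=35.4049 → 36.1700 [stop]  node(4,3) S=145.5162 payoff=3.2738 vs cont=13.3291 → 13.3291 [wait]  node(4,4) S=188.0213 payoff=0.0000 vs cont=2.3369 → 2.3369 [wait]  ⇒ S*(4)=112.6200
t_3: node(3,0) S=76.6782 payoff=72.1118 vs cont=70.4549 → 72.1118 [stop]  node(3,1) S=99.0758 payoff=49.7142 vs cont=48.0573 → 49.7142 [stop]  node(3,2) S=128.0157 payoff=20.7743 vs cont=24.2067 → 24.2067 [wait]  node(3,3) S=165.4090 payoff=0.0000 vs cont=7.6172 → 7.6172 [wait]  ⇒ S*(3)=99.0758
t_2: node(2,0) S=87.1605 payoff=61.6295 vs cont=59.9726 → 61.6295 [stop]  node(2,1) S=112.6200 payoff=36.1700 vs cont=36.2504 → 36.2504 [wait]  node(2,2) S=145.5162 payoff=3.2738 vs cont=15.5406 → 15.5406 [wait]  ⇒ S*(2)=87.1605
t_1: node(1,0) S=99.0758 payoff=49.7142 vs cont=48.0980 → 49.7142 [stop]  node(1,1) S=128.0157 payoff=20.7743 vs cont=25.3648 → 25.3648 [wait]  ⇒ S*(1)=99.0758
t_0: node(0,0) S=112.6200 payoff=36.1700 vs cont=36.8366 → 36.8366 [wait]  ⇒ S*(0)=-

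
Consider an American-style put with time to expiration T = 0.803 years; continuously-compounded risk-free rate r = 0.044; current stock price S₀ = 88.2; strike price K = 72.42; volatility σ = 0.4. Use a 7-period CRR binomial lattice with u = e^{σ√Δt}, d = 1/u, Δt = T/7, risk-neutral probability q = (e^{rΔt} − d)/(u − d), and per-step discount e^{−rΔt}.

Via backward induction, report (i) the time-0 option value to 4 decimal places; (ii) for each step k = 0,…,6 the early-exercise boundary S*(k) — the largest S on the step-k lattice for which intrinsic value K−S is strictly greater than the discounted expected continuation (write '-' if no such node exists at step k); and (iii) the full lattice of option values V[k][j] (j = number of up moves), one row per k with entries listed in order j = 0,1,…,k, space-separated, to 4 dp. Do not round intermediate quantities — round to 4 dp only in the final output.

price = 4.4773
boundary = - - - - 51.3002 44.8004 51.3002
tree:
4.4773
6.9323 1.9150
10.4370 3.2802 0.4841
15.1753 5.5105 0.9443 0.0000
21.1198 9.0166 1.8422 0.0000 0.0000
27.6196 14.2079 3.5938 0.0000 0.0000 0.0000
33.2959 21.1198 7.0109 0.0000 0.0000 0.0000 0.0000
38.2530 27.6196 13.6769 0.0000 0.0000 0.0000 0.0000 0.0000

Δt=0.11471, u=1.14508, d=0.87330, q=0.48480, disc=e^(-rΔt)=0.99497
k=7 terminal: V=max(K-S,0) → 38.2530 27.6196 13.6769 0.0000 0.0000 0.0000 0.0000 0.0000
k=6: j=0 S=39.1241 intr=33.2959 cont=32.9313 V=33.2959[EX]; j=1 S=51.3002 intr=21.1198 cont=20.7552 V=21.1198[EX]; j=2 S=67.2657 intr=5.1543 cont=7.0109 V=7.0109[hold]; j=3 S=88.2000 intr=0.0000 cont=0.0000 V=0.0000[hold]; j=4 S=115.6494 intr=0.0000 cont=0.0000 V=0.0000[hold]; j=5 S=151.6415 intr=0.0000 cont=0.0000 V=0.0000[hold]; j=6 S=198.8349 intr=0.0000 cont=0.0000 V=0.0000[hold]  S*(6)=51.3002
k=5: j=0 S=44.8004 intr=27.6196 cont=27.2550 V=27.6196[EX]; j=1 S=58.7431 intr=13.6769 cont=14.2079 V=14.2079[hold]; j=2 S=77.0249 intr=0.0000 cont=3.5938 V=3.5938[hold]; j=3 S=100.9964 intr=0.0000 cont=0.0000 V=0.0000[hold]; j=4 S=132.4282 intr=0.0000 cont=0.0000 V=0.0000[hold]; j=5 S=173.6422 intr=0.0000 cont=0.0000 V=0.0000[hold]  S*(5)=44.8004
k=4: j=0 S=51.3002 intr=21.1198 cont=21.0113 V=21.1198[EX]; j=1 S=67.2657 intr=5.1543 cont=9.0166 V=9.0166[hold]; j=2 S=88.2000 intr=0.0000 cont=1.8422 V=1.8422[hold]; j=3 S=115.6494 intr=0.0000 cont=0.0000 V=0.0000[hold]; j=4 S=151.6415 intr=0.0000 cont=0.0000 V=0.0000[hold]  S*(4)=51.3002
k=3: j=0 S=58.7431 intr=13.6769 cont=15.1753 V=15.1753[hold]; j=1 S=77.0249 intr=0.0000 cont=5.5105 V=5.5105[hold]; j=2 S=100.9964 intr=0.0000 cont=0.9443 V=0.9443[hold]; j=3 S=132.4282 intr=0.0000 cont=0.0000 V=0.0000[hold]  S*(3)=-
k=2: j=0 S=67.2657 intr=5.1543 cont=10.4370 V=10.4370[hold]; j=1 S=88.2000 intr=0.0000 cont=3.2802 V=3.2802[hold]; j=2 S=115.6494 intr=0.0000 cont=0.4841 V=0.4841[hold]  S*(2)=-
k=1: j=0 S=77.0249 intr=0.0000 cont=6.9323 V=6.9323[hold]; j=1 S=100.9964 intr=0.0000 cont=1.9150 V=1.9150[hold]  S*(1)=-
k=0: j=0 S=88.2000 intr=0.0000 cont=4.4773 V=4.4773[hold]  S*(0)=-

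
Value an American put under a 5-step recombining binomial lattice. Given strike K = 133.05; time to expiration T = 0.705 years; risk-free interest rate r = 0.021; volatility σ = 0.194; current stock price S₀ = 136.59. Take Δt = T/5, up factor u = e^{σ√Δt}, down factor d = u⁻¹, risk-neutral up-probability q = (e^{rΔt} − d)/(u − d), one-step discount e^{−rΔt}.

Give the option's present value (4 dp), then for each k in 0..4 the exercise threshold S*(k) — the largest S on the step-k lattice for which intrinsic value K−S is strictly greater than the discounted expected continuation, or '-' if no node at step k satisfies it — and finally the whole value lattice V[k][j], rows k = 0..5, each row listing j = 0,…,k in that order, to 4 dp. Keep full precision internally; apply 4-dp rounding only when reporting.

Δt=0.14100  u=1.07557  d=0.92974  q=0.50213  discount=0.99704
step 5 (expiry): payoffs max(K−S,0) = 38.1571 23.2739 6.0564 0.0000 0.0000 0.0000
step 4: (k=4,j=0): S=102.0636, (K−S)⁺=30.9864, hold=30.5930 ⇒ V=30.9864 exercise | (k=4,j=1): S=118.0714, (K−S)⁺=14.9786, hold=14.5852 ⇒ V=14.9786 exercise | (k=4,j=2): S=136.5900, (K−S)⁺=0.0000, hold=3.0064 ⇒ V=3.0064 continue | (k=4,j=3): S=158.0130, (K−S)⁺=0.0000, hold=0.0000 ⇒ V=0.0000 continue | (k=4,j=4): S=182.7961, (K−S)⁺=0.0000, hold=0.0000 ⇒ V=0.0000 continue  boundary S*=118.0714
step 3: (k=3,j=0): S=109.7761, (K−S)⁺=23.2739, hold=22.8805 ⇒ V=23.2739 exercise | (k=3,j=1): S=126.9936, (K−S)⁺=6.0564, hold=8.9404 ⇒ V=8.9404 continue | (k=3,j=2): S=146.9115, (K−S)⁺=0.0000, hold=1.4923 ⇒ V=1.4923 continue | (k=3,j=3): S=169.9534, (K−S)⁺=0.0000, hold=0.0000 ⇒ V=0.0000 continue  boundary S*=109.7761
step 2: (k=2,j=0): S=118.0714, (K−S)⁺=14.9786, hold=16.0291 ⇒ V=16.0291 continue | (k=2,j=1): S=136.5900, (K−S)⁺=0.0000, hold=5.1851 ⇒ V=5.1851 continue | (k=2,j=2): S=158.0130, (K−S)⁺=0.0000, hold=0.7408 ⇒ V=0.7408 continue  boundary S*=-
step 1: (k=1,j=0): S=126.9936, (K−S)⁺=6.0564, hold=10.5527 ⇒ V=10.5527 continue | (k=1,j=1): S=146.9115, (K−S)⁺=0.0000, hold=2.9448 ⇒ V=2.9448 continue  boundary S*=-
step 0: (k=0,j=0): S=136.5900, (K−S)⁺=0.0000, hold=6.7126 ⇒ V=6.7126 continue  boundary S*=-

price = 6.7126
boundary = - - - 109.7761 118.0714
tree:
6.7126
10.5527 2.9448
16.0291 5.1851 0.7408
23.2739 8.9404 1.4923 0.0000
30.9864 14.9786 3.0064 0.0000 0.0000
38.1571 23.2739 6.0564 0.0000 0.0000 0.0000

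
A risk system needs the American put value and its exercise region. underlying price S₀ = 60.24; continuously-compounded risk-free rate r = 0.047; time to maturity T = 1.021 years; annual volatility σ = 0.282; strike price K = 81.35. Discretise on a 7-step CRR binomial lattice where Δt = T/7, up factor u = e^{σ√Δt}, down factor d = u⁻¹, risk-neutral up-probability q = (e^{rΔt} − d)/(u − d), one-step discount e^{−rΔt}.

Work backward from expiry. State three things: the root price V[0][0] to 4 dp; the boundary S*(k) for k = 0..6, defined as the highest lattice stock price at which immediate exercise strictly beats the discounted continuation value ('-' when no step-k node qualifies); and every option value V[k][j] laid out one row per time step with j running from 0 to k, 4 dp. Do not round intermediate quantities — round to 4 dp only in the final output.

price = 21.1100
boundary = 60.2400 54.0893 60.2400 54.0893 60.2400 67.0901 60.2400
tree:
21.1100
27.2607 15.3129
32.7833 21.1100 9.8386
37.7421 27.2607 14.7616 5.1466
42.1946 32.7833 21.1100 8.7395 1.6946
46.1924 37.7421 27.2607 14.2599 3.4468 0.0000
49.7821 42.1946 32.7833 21.1100 7.0108 0.0000 0.0000
53.0053 46.1924 37.7421 27.2607 14.2599 0.0000 0.0000 0.0000

Δt=0.14586, u=1.11371, d=0.89790, q=0.50497, disc=e^(-rΔt)=0.99317
k=7 terminal: V=max(K-S,0) → 53.0053 46.1924 37.7421 27.2607 14.2599 0.0000 0.0000 0.0000
k=6: j=0 S=31.5679 intr=49.7821 cont=49.2263 V=49.7821[EX]; j=1 S=39.1554 intr=42.1946 cont=41.6388 V=42.1946[EX]; j=2 S=48.5667 intr=32.7833 cont=32.2275 V=32.7833[EX]; j=3 S=60.2400 intr=21.1100 cont=20.5542 V=21.1100[EX]; j=4 S=74.7191 intr=6.6309 cont=7.0108 V=7.0108[hold]; j=5 S=92.6783 intr=0.0000 cont=0.0000 V=0.0000[hold]; j=6 S=114.9541 intr=0.0000 cont=0.0000 V=0.0000[hold]  S*(6)=60.2400
k=5: j=0 S=35.1576 intr=46.1924 cont=45.6367 V=46.1924[EX]; j=1 S=43.6079 intr=37.7421 cont=37.1863 V=37.7421[EX]; j=2 S=54.0893 intr=27.2607 cont=26.7049 V=27.2607[EX]; j=3 S=67.0901 intr=14.2599 cont=13.8947 V=14.2599[EX]; j=4 S=83.2156 intr=0.0000 cont=3.4468 V=3.4468[hold]; j=5 S=103.2170 intr=0.0000 cont=0.0000 V=0.0000[hold]  S*(5)=67.0901
k=4: j=0 S=39.1554 intr=42.1946 cont=41.6388 V=42.1946[EX]; j=1 S=48.5667 intr=32.7833 cont=32.2275 V=32.7833[EX]; j=2 S=60.2400 intr=21.1100 cont=20.5542 V=21.1100[EX]; j=3 S=74.7191 intr=6.6309 cont=8.7395 V=8.7395[hold]; j=4 S=92.6783 intr=0.0000 cont=1.6946 V=1.6946[hold]  S*(4)=60.2400
k=3: j=0 S=43.6079 intr=37.7421 cont=37.1863 V=37.7421[EX]; j=1 S=54.0893 intr=27.2607 cont=26.7049 V=27.2607[EX]; j=2 S=67.0901 intr=14.2599 cont=14.7616 V=14.7616[hold]; j=3 S=83.2156 intr=0.0000 cont=5.1466 V=5.1466[hold]  S*(3)=54.0893
k=2: j=0 S=48.5667 intr=32.7833 cont=32.2275 V=32.7833[EX]; j=1 S=60.2400 intr=21.1100 cont=20.8058 V=21.1100[EX]; j=2 S=74.7191 intr=6.6309 cont=9.8386 V=9.8386[hold]  S*(2)=60.2400
k=1: j=0 S=54.0893 intr=27.2607 cont=26.7049 V=27.2607[EX]; j=1 S=67.0901 intr=14.2599 cont=15.3129 V=15.3129[hold]  S*(1)=54.0893
k=0: j=0 S=60.2400 intr=21.1100 cont=21.0823 V=21.1100[EX]  S*(0)=60.2400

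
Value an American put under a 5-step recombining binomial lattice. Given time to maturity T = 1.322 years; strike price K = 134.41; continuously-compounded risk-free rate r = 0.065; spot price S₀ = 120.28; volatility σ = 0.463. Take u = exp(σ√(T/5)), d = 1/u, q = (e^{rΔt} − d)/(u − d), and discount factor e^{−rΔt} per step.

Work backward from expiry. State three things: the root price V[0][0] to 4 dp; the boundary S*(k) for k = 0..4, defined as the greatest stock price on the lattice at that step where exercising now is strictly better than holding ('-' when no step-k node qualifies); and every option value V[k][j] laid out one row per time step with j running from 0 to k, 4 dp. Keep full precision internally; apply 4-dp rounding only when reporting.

params: Δt=0.26440 u=1.26880 d=0.78814 q=0.47683 e^(-rΔt)=0.98296
t_5 payoffs: 97.8318 75.5242 39.6120 0.0000 0.0000 0.0000
t_4: node(4,0) S=46.4106 payoff=87.9994 vs cont=85.7092 → 87.9994 [stop]  node(4,1) S=74.7145 payoff=59.6955 vs cont=57.4052 → 59.6955 [stop]  node(4,2) S=120.2800 payoff=14.1300 vs cont=20.3709 → 20.3709 [wait]  node(4,3) S=193.6341 payoff=0.0000 vs cont=0.0000 → 0.0000 [wait]  node(4,4) S=311.7239 payoff=0.0000 vs cont=0.0000 → 0.0000 [wait]  ⇒ S*(4)=74.7145
t_3: node(3,0) S=58.8858 payoff=75.5242 vs cont=73.2339 → 75.5242 [stop]  node(3,1) S=94.7980 payoff=39.6120 vs cont=40.2468 → 40.2468 [wait]  node(3,2) S=152.6116 payoff=0.0000 vs cont=10.4759 → 10.4759 [wait]  node(3,3) S=245.6835 payoff=0.0000 vs cont=0.0000 → 0.0000 [wait]  ⇒ S*(3)=58.8858
t_2: node(2,0) S=74.7145 payoff=59.6955 vs cont=57.7028 → 59.6955 [stop]  node(2,1) S=120.2800 payoff=14.1300 vs cont=25.6074 → 25.6074 [wait]  node(2,2) S=193.6341 payoff=0.0000 vs cont=5.3874 → 5.3874 [wait]  ⇒ S*(2)=74.7145
t_1: node(1,0) S=94.7980 payoff=39.6120 vs cont=42.7012 → 42.7012 [wait]  node(1,1) S=152.6116 payoff=0.0000 vs cont=15.6939 → 15.6939 [wait]  ⇒ S*(1)=-
t_0: node(0,0) S=120.2800 payoff=14.1300 vs cont=29.3153 → 29.3153 [wait]  ⇒ S*(0)=-

price = 29.3153
boundary = - - 74.7145 58.8858 74.7145
tree:
29.3153
42.7012 15.6939
59.6955 25.6074 5.3874
75.5242 40.2468 10.4759 0.0000
87.9994 59.6955 20.3709 0.0000 0.0000
97.8318 75.5242 39.6120 0.0000 0.0000 0.0000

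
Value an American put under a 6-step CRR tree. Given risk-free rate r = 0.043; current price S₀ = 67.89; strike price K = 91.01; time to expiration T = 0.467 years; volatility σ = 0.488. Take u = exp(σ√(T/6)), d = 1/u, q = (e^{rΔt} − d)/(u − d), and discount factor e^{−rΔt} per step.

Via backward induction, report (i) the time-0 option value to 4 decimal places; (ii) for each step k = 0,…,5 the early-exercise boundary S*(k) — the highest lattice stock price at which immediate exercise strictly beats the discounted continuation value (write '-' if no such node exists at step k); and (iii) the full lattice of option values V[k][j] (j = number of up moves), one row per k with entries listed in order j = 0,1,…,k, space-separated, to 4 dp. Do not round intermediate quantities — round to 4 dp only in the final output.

Δt=0.07783, u=1.14585, d=0.87272, q=0.47829, disc=e^(-rΔt)=0.99666
k=6 terminal: V=max(K-S,0) → 61.0154 51.6281 39.3027 23.1200 1.8726 0.0000 0.0000
k=5: j=0 S=34.3693 intr=56.6407 cont=56.3367 V=56.6407[EX]; j=1 S=45.1257 intr=45.8843 cont=45.5802 V=45.8843[EX]; j=2 S=59.2487 intr=31.7613 cont=31.4572 V=31.7613[EX]; j=3 S=77.7916 intr=13.2184 cont=12.9143 V=13.2184[EX]; j=4 S=102.1380 intr=0.0000 cont=0.9737 V=0.9737[hold]; j=5 S=134.1039 intr=0.0000 cont=0.0000 V=0.0000[hold]  S*(5)=77.7916
k=4: j=0 S=39.3819 intr=51.6281 cont=51.3240 V=51.6281[EX]; j=1 S=51.7073 intr=39.3027 cont=38.9987 V=39.3027[EX]; j=2 S=67.8900 intr=23.1200 cont=22.8159 V=23.1200[EX]; j=3 S=89.1374 intr=1.8726 cont=7.3372 V=7.3372[hold]; j=4 S=117.0346 intr=0.0000 cont=0.5063 V=0.5063[hold]  S*(4)=67.8900
k=3: j=0 S=45.1257 intr=45.8843 cont=45.5802 V=45.8843[EX]; j=1 S=59.2487 intr=31.7613 cont=31.4572 V=31.7613[EX]; j=2 S=77.7916 intr=13.2184 cont=15.5192 V=15.5192[hold]; j=3 S=102.1380 intr=0.0000 cont=4.0565 V=4.0565[hold]  S*(3)=59.2487
k=2: j=0 S=51.7073 intr=39.3027 cont=38.9987 V=39.3027[EX]; j=1 S=67.8900 intr=23.1200 cont=23.9127 V=23.9127[hold]; j=2 S=89.1374 intr=1.8726 cont=10.0032 V=10.0032[hold]  S*(2)=51.7073
k=1: j=0 S=59.2487 intr=31.7613 cont=31.8351 V=31.8351[hold]; j=1 S=77.7916 intr=13.2184 cont=17.2023 V=17.2023[hold]  S*(1)=-
k=0: j=0 S=67.8900 intr=23.1200 cont=24.7534 V=24.7534[hold]  S*(0)=-

price = 24.7534
boundary = - - 51.7073 59.2487 67.8900 77.7916
tree:
24.7534
31.8351 17.2023
39.3027 23.9127 10.0032
45.8843 31.7613 15.5192 4.0565
51.6281 39.3027 23.1200 7.3372 0.5063
56.6407 45.8843 31.7613 13.2184 0.9737 0.0000
61.0154 51.6281 39.3027 23.1200 1.8726 0.0000 0.0000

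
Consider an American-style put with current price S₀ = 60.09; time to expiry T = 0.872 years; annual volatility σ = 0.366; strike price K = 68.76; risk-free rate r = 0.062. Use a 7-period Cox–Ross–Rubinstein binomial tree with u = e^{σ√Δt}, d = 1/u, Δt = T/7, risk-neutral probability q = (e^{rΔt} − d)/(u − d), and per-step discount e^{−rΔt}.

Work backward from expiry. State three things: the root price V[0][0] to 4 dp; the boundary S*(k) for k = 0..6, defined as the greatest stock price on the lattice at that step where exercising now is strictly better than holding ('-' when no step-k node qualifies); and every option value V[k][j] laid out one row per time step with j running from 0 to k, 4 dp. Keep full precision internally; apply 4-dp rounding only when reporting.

Δt=0.12457  u=1.13789  d=0.87882  q=0.49768  discount=0.99231
step 7 (expiry): payoffs max(K−S,0) = 44.4328 37.2612 27.9753 15.9519 0.3840 0.0000 0.0000 0.0000
step 6: (k=6,j=0): S=27.6817, (K−S)⁺=41.0783, hold=40.5493 ⇒ V=41.0783 exercise | (k=6,j=1): S=35.8423, (K−S)⁺=32.9177, hold=32.3887 ⇒ V=32.9177 exercise | (k=6,j=2): S=46.4087, (K−S)⁺=22.3513, hold=21.8223 ⇒ V=22.3513 exercise | (k=6,j=3): S=60.0900, (K−S)⁺=8.6700, hold=8.1410 ⇒ V=8.6700 exercise | (k=6,j=4): S=77.8046, (K−S)⁺=0.0000, hold=0.1914 ⇒ V=0.1914 continue | (k=6,j=5): S=100.7415, (K−S)⁺=0.0000, hold=0.0000 ⇒ V=0.0000 continue | (k=6,j=6): S=130.4402, (K−S)⁺=0.0000, hold=0.0000 ⇒ V=0.0000 continue  boundary S*=60.0900
step 5: (k=5,j=0): S=31.4988, (K−S)⁺=37.2612, hold=36.7321 ⇒ V=37.2612 exercise | (k=5,j=1): S=40.7847, (K−S)⁺=27.9753, hold=27.4462 ⇒ V=27.9753 exercise | (k=5,j=2): S=52.8081, (K−S)⁺=15.9519, hold=15.4229 ⇒ V=15.9519 exercise | (k=5,j=3): S=68.3760, (K−S)⁺=0.3840, hold=4.4162 ⇒ V=4.4162 continue | (k=5,j=4): S=88.5333, (K−S)⁺=0.0000, hold=0.0954 ⇒ V=0.0954 continue | (k=5,j=5): S=114.6330, (K−S)⁺=0.0000, hold=0.0000 ⇒ V=0.0000 continue  boundary S*=52.8081
step 4: (k=4,j=0): S=35.8423, (K−S)⁺=32.9177, hold=32.3887 ⇒ V=32.9177 exercise | (k=4,j=1): S=46.4087, (K−S)⁺=22.3513, hold=21.8223 ⇒ V=22.3513 exercise | (k=4,j=2): S=60.0900, (K−S)⁺=8.6700, hold=10.1323 ⇒ V=10.1323 continue | (k=4,j=3): S=77.8046, (K−S)⁺=0.0000, hold=2.2484 ⇒ V=2.2484 continue | (k=4,j=4): S=100.7415, (K−S)⁺=0.0000, hold=0.0476 ⇒ V=0.0476 continue  boundary S*=46.4087
step 3: (k=3,j=0): S=40.7847, (K−S)⁺=27.9753, hold=27.4462 ⇒ V=27.9753 exercise | (k=3,j=1): S=52.8081, (K−S)⁺=15.9519, hold=16.1450 ⇒ V=16.1450 continue | (k=3,j=2): S=68.3760, (K−S)⁺=0.3840, hold=6.1609 ⇒ V=6.1609 continue | (k=3,j=3): S=88.5333, (K−S)⁺=0.0000, hold=1.1442 ⇒ V=1.1442 continue  boundary S*=40.7847
step 2: (k=2,j=0): S=46.4087, (K−S)⁺=22.3513, hold=21.9177 ⇒ V=22.3513 exercise | (k=2,j=1): S=60.0900, (K−S)⁺=8.6700, hold=11.0901 ⇒ V=11.0901 continue | (k=2,j=2): S=77.8046, (K−S)⁺=0.0000, hold=3.6360 ⇒ V=3.6360 continue  boundary S*=46.4087
step 1: (k=1,j=0): S=52.8081, (K−S)⁺=15.9519, hold=16.6180 ⇒ V=16.6180 continue | (k=1,j=1): S=68.3760, (K−S)⁺=0.3840, hold=7.3236 ⇒ V=7.3236 continue  boundary S*=-
step 0: (k=0,j=0): S=60.0900, (K−S)⁺=8.6700, hold=11.9002 ⇒ V=11.9002 continue  boundary S*=-

price = 11.9002
boundary = - - 46.4087 40.7847 46.4087 52.8081 60.0900
tree:
11.9002
16.6180 7.3236
22.3513 11.0901 3.6360
27.9753 16.1450 6.1609 1.1442
32.9177 22.3513 10.1323 2.2484 0.0476
37.2612 27.9753 15.9519 4.4162 0.0954 0.0000
41.0783 32.9177 22.3513 8.6700 0.1914 0.0000 0.0000
44.4328 37.2612 27.9753 15.9519 0.3840 0.0000 0.0000 0.0000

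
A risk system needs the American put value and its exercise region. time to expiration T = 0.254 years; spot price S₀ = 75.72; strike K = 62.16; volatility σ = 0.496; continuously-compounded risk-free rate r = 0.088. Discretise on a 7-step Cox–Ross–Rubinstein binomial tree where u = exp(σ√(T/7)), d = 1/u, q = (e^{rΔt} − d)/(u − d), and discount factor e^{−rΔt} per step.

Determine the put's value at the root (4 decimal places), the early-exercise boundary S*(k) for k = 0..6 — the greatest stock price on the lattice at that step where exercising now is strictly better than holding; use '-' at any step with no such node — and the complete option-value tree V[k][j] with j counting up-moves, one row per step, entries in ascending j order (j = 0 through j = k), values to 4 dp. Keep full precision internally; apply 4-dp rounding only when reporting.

price = 1.9330
boundary = - - - - - 47.2112 51.8894
tree:
1.9330
3.0948 0.7521
4.8373 1.3250 0.1686
7.3396 2.2983 0.3338 0.0000
10.7277 3.9070 0.6609 0.0000 0.0000
14.9488 6.4614 1.3085 0.0000 0.0000 0.0000
19.2051 10.2706 2.5906 0.0000 0.0000 0.0000 0.0000
23.0778 14.9488 5.1289 0.0000 0.0000 0.0000 0.0000 0.0000

params: Δt=0.03629 u=1.09909 d=0.90984 q=0.49330 e^(-rΔt)=0.99681
t_7 payoffs: 23.0778 14.9488 5.1289 0.0000 0.0000 0.0000 0.0000 0.0000
t_6: node(6,0) S=42.9549 payoff=19.2051 vs cont=19.0070 → 19.2051 [stop]  node(6,1) S=51.8894 payoff=10.2706 vs cont=10.0725 → 10.2706 [stop]  node(6,2) S=62.6822 payoff=0.0000 vs cont=2.5906 → 2.5906 [wait]  node(6,3) S=75.7200 payoff=0.0000 vs cont=0.0000 → 0.0000 [wait]  node(6,4) S=91.4696 payoff=0.0000 vs cont=0.0000 → 0.0000 [wait]  node(6,5) S=110.4950 payoff=0.0000 vs cont=0.0000 → 0.0000 [wait]  node(6,6) S=133.4778 payoff=0.0000 vs cont=0.0000 → 0.0000 [wait]  ⇒ S*(6)=51.8894
t_5: node(5,0) S=47.2112 payoff=14.9488 vs cont=14.7506 → 14.9488 [stop]  node(5,1) S=57.0311 payoff=5.1289 vs cont=6.4614 → 6.4614 [wait]  node(5,2) S=68.8934 payoff=0.0000 vs cont=1.3085 → 1.3085 [wait]  node(5,3) S=83.2231 payoff=0.0000 vs cont=0.0000 → 0.0000 [wait]  node(5,4) S=100.5333 payoff=0.0000 vs cont=0.0000 → 0.0000 [wait]  node(5,5) S=121.4439 payoff=0.0000 vs cont=0.0000 → 0.0000 [wait]  ⇒ S*(5)=47.2112
t_4: node(4,0) S=51.8894 payoff=10.2706 vs cont=10.7277 → 10.7277 [wait]  node(4,1) S=62.6822 payoff=0.0000 vs cont=3.9070 → 3.9070 [wait]  node(4,2) S=75.7200 payoff=0.0000 vs cont=0.6609 → 0.6609 [wait]  node(4,3) S=91.4696 payoff=0.0000 vs cont=0.0000 → 0.0000 [wait]  node(4,4) S=110.4950 payoff=0.0000 vs cont=0.0000 → 0.0000 [wait]  ⇒ S*(4)=-
t_3: node(3,0) S=57.0311 payoff=5.1289 vs cont=7.3396 → 7.3396 [wait]  node(3,1) S=68.8934 payoff=0.0000 vs cont=2.2983 → 2.2983 [wait]  node(3,2) S=83.2231 payoff=0.0000 vs cont=0.3338 → 0.3338 [wait]  node(3,3) S=100.5333 payoff=0.0000 vs cont=0.0000 → 0.0000 [wait]  ⇒ S*(3)=-
t_2: node(2,0) S=62.6822 payoff=0.0000 vs cont=4.8373 → 4.8373 [wait]  node(2,1) S=75.7200 payoff=0.0000 vs cont=1.3250 → 1.3250 [wait]  node(2,2) S=91.4696 payoff=0.0000 vs cont=0.1686 → 0.1686 [wait]  ⇒ S*(2)=-
t_1: node(1,0) S=68.8934 payoff=0.0000 vs cont=3.0948 → 3.0948 [wait]  node(1,1) S=83.2231 payoff=0.0000 vs cont=0.7521 → 0.7521 [wait]  ⇒ S*(1)=-
t_0: node(0,0) S=75.7200 payoff=0.0000 vs cont=1.9330 → 1.9330 [wait]  ⇒ S*(0)=-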